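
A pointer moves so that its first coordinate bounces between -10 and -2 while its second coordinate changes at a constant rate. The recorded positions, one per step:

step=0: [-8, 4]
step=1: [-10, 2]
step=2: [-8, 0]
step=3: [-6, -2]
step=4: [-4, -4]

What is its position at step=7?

The first coordinate travels 2 per step and bounces off the walls at -10 and -2.
  step 5: -4 → -2
  step 6: -2 → -4
  step 7: -4 → -6
The second coordinate changes by -2 each step: at step 7 it is -10.

[-6, -10]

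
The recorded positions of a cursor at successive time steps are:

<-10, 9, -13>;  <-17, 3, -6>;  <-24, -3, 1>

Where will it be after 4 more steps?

<-52, -27, 29>

Constant displacement of <-7, -6, +7> per step.
step 3: <-24, -3, 1> + <-7, -6, +7> → <-31, -9, 8>
step 4: <-31, -9, 8> + <-7, -6, +7> → <-38, -15, 15>
step 5: <-38, -15, 15> + <-7, -6, +7> → <-45, -21, 22>
step 6: <-45, -21, 22> + <-7, -6, +7> → <-52, -27, 29>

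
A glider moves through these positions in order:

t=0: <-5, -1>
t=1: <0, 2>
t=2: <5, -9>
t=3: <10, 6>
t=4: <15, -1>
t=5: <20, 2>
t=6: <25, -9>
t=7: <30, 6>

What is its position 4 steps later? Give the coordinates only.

First: linear, +5 per step → 50 at step 11.
Second: cycles through -1, 2, -9, 6 every 4 steps. Step 11 lands at position 3 of the cycle → 6.

<50, 6>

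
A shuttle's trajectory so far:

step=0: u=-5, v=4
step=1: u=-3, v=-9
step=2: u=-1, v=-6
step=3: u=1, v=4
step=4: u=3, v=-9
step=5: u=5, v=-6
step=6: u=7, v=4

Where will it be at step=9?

u=13, v=4

U: linear, +2 per step → 13 at step 9.
V: cycles through 4, -9, -6 every 3 steps. Step 9 lands at position 0 of the cycle → 4.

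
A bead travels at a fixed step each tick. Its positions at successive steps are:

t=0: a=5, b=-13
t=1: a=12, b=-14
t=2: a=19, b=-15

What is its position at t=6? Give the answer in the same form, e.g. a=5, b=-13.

a=47, b=-19

Each step adds (+7, -1) to the position.
step 3: a=19, b=-15 + (+7, -1) → a=26, b=-16
step 4: a=26, b=-16 + (+7, -1) → a=33, b=-17
step 5: a=33, b=-17 + (+7, -1) → a=40, b=-18
step 6: a=40, b=-18 + (+7, -1) → a=47, b=-19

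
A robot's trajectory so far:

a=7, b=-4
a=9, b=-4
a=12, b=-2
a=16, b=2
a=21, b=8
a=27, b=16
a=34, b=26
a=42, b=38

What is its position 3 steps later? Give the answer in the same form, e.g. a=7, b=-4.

a=72, b=86

Taking differences between consecutive positions: (+2,+0), (+3,+2), (+4,+4), (+5,+6), (+6,+8), (+7,+10), (+8,+12). These grow by (+1,+2) each step.
step 8: a=42, b=38 + (+9,+14) → a=51, b=52
step 9: a=51, b=52 + (+10,+16) → a=61, b=68
step 10: a=61, b=68 + (+11,+18) → a=72, b=86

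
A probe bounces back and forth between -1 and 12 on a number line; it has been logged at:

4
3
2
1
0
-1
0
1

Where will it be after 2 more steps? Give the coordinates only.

3

The value reflects between -1 and 12, moving 1 per step.
  step 8: 1 → 2
  step 9: 2 → 3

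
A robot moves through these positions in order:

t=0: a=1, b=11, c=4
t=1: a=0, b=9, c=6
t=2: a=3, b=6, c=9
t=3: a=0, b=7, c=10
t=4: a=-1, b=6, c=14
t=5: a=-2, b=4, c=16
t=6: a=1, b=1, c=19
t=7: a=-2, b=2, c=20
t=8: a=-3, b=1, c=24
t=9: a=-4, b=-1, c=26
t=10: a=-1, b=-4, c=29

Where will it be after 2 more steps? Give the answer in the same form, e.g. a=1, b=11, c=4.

a=-5, b=-4, c=34

Differencing gives (-1, -2, +2), (+3, -3, +3), (-3, +1, +1), (-1, -1, +4), (-1, -2, +2), (+3, -3, +3), (-3, +1, +1), (-1, -1, +4), (-1, -2, +2), (+3, -3, +3). This is the pattern (-1, -2, +2), (+3, -3, +3), (-3, +1, +1), (-1, -1, +4) repeated.
step 11: apply (-3, +1, +1) → a=-4, b=-3, c=30
step 12: apply (-1, -1, +4) → a=-5, b=-4, c=34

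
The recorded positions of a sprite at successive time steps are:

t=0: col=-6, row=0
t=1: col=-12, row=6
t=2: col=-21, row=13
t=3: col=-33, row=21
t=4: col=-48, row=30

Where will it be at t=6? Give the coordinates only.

First differences are (-6, +6), (-9, +7), (-12, +8), (-15, +9); their common second difference is (-3, +1) (constant acceleration).
step 5: col=-48, row=30 + (-18, +10) → col=-66, row=40
step 6: col=-66, row=40 + (-21, +11) → col=-87, row=51

col=-87, row=51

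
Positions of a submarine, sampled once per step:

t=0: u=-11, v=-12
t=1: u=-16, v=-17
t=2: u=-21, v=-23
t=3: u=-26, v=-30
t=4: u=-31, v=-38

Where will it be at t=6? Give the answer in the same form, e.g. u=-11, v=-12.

u=-41, v=-57

Taking differences between consecutive positions: (-5,-5), (-5,-6), (-5,-7), (-5,-8). These grow by (+0,-1) each step.
step 5: u=-31, v=-38 + (-5,-9) → u=-36, v=-47
step 6: u=-36, v=-47 + (-5,-10) → u=-41, v=-57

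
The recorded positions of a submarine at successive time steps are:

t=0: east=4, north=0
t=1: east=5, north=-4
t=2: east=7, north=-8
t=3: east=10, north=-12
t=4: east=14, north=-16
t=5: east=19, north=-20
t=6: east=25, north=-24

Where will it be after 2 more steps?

east=40, north=-32

Taking differences between consecutive positions: (+1, -4), (+2, -4), (+3, -4), (+4, -4), (+5, -4), (+6, -4). These grow by (+1, +0) each step.
step 7: east=25, north=-24 + (+7, -4) → east=32, north=-28
step 8: east=32, north=-28 + (+8, -4) → east=40, north=-32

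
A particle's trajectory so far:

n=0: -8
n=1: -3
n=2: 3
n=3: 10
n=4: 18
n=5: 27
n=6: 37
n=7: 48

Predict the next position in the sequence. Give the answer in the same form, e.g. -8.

60

First differences are +5, +6, +7, +8, +9, +10, +11; their common second difference is +1 (constant acceleration).
step 8: 48 + 12 → 60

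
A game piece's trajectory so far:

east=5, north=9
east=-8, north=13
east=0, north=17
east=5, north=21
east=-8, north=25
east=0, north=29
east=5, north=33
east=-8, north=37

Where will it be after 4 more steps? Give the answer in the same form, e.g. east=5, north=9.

east=0, north=53

East: cycles through 5, -8, 0 every 3 steps. Step 11 lands at position 2 of the cycle → 0.
North: linear, +4 per step → 53 at step 11.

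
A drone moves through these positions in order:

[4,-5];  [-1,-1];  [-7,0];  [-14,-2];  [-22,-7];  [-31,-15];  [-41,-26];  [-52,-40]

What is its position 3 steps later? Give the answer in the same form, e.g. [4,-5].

[-91,-100]

First differences are [-5,+4], [-6,+1], [-7,-2], [-8,-5], [-9,-8], [-10,-11], [-11,-14]; their common second difference is [-1,-3] (constant acceleration).
step 8: [-52,-40] + [-12,-17] → [-64,-57]
step 9: [-64,-57] + [-13,-20] → [-77,-77]
step 10: [-77,-77] + [-14,-23] → [-91,-100]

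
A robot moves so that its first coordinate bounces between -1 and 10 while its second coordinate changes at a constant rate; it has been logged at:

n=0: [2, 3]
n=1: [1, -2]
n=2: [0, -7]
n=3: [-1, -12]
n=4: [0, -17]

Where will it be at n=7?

[3, -32]

The first coordinate travels 1 per step and bounces off the walls at -1 and 10.
  step 5: 0 → 1
  step 6: 1 → 2
  step 7: 2 → 3
The second coordinate changes by -5 each step: at step 7 it is -32.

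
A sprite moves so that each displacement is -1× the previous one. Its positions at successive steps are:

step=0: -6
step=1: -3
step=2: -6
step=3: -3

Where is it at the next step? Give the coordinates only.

-6

Step-to-step displacements: +3, -3, +3; each is -1× the previous.
step 4: -3 − 3 → -6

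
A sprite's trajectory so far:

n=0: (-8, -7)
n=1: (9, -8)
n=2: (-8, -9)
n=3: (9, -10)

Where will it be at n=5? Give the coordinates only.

First: cycles through -8, 9 every 2 steps. Step 5 lands at position 1 of the cycle → 9.
Second: linear, -1 per step → -12 at step 5.

(9, -12)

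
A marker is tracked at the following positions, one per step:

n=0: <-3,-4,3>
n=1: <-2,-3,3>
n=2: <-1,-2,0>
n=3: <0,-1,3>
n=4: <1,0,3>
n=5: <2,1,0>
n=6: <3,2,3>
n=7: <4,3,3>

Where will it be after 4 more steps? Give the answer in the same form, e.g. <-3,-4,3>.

<8,7,0>

First: linear, +1 per step → 8 at step 11.
Second: linear, +1 per step → 7 at step 11.
Third: cycles through 3, 3, 0 every 3 steps. Step 11 lands at position 2 of the cycle → 0.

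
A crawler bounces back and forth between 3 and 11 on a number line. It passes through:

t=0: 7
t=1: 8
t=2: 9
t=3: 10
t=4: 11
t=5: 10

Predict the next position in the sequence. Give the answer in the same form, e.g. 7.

The value travels 1 per step and bounces off the walls at 3 and 11.
  step 6: 10 → 9

9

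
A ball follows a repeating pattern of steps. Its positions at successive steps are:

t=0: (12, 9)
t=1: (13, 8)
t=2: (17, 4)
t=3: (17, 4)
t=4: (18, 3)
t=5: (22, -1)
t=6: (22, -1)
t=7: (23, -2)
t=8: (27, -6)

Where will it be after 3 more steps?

(32, -11)

Step-to-step displacements: (+1, -1), (+4, -4), (+0, +0), (+1, -1), (+4, -4), (+0, +0), (+1, -1), (+4, -4) — a repeating cycle of length 3.
step 9: apply (+0, +0) → (27, -6)
step 10: apply (+1, -1) → (28, -7)
step 11: apply (+4, -4) → (32, -11)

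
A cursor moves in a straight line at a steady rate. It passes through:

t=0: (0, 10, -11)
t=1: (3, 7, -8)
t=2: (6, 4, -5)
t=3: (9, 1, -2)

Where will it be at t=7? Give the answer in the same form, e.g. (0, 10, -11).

Constant displacement of (+3, -3, +3) per step.
step 4: (9, 1, -2) + (+3, -3, +3) → (12, -2, 1)
step 5: (12, -2, 1) + (+3, -3, +3) → (15, -5, 4)
step 6: (15, -5, 4) + (+3, -3, +3) → (18, -8, 7)
step 7: (18, -8, 7) + (+3, -3, +3) → (21, -11, 10)

(21, -11, 10)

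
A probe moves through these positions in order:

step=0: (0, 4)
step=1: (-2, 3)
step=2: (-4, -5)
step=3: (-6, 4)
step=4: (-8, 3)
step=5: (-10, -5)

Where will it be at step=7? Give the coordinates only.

(-14, 3)

The first coordinate changes by -2 each step, so at step 7 it is 0 + 7·(-2) = -14.
The second coordinate repeats the cycle [4, 3, -5] with period 3; step 7 mod 3 = 1, giving 3.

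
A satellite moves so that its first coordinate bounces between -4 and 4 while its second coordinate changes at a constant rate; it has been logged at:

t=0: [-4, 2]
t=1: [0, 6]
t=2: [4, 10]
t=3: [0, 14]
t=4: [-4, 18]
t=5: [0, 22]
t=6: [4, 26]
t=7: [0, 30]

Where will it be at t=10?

The first coordinate travels 4 per step and bounces off the walls at -4 and 4.
  step 8: 0 → -4
  step 9: -4 → 0
  step 10: 0 → 4
The second coordinate changes by +4 each step: at step 10 it is 42.

[4, 42]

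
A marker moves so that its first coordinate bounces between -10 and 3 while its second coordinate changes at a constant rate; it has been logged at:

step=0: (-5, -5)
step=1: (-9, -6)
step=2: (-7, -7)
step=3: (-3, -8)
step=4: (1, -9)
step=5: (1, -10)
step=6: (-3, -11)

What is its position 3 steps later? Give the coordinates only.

The first coordinate reflects between -10 and 3, moving 4 per step.
  step 7: -3 → -7
  step 8: -7 → -9
  step 9: -9 → -5
The second coordinate changes by -1 each step: at step 9 it is -14.

(-5, -14)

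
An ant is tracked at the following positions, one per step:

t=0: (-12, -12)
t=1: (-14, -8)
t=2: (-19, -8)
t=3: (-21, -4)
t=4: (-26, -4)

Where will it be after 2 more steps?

Differencing gives (-2, +4), (-5, +0), (-2, +4), (-5, +0). This is the pattern (-2, +4), (-5, +0) repeated.
step 5: apply (-2, +4) → (-28, 0)
step 6: apply (-5, +0) → (-33, 0)

(-33, 0)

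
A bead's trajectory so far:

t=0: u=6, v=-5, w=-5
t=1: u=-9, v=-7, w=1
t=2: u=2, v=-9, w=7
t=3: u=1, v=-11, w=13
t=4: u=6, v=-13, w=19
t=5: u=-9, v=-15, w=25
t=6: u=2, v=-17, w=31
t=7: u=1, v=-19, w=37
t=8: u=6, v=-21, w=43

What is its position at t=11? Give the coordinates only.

U: cycles through 6, -9, 2, 1 every 4 steps. Step 11 lands at position 3 of the cycle → 1.
V: linear, -2 per step → -27 at step 11.
W: linear, +6 per step → 61 at step 11.

u=1, v=-27, w=61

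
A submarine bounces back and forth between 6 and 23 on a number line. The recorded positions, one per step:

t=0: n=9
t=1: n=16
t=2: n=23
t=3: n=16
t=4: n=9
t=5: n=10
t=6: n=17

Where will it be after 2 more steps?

The value travels 7 per step and bounces off the walls at 6 and 23.
  step 7: 17 → 22
  step 8: 22 → 15

n=15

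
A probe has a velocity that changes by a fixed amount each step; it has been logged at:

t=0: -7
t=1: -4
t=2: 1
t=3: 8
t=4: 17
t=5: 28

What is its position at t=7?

Taking differences between consecutive positions: +3, +5, +7, +9, +11. These grow by +2 each step.
step 6: 28 + 13 → 41
step 7: 41 + 15 → 56

56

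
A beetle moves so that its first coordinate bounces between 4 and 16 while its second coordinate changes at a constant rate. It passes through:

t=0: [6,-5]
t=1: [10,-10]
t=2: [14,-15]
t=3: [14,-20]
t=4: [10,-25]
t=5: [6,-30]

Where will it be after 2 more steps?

The first coordinate travels 4 per step and bounces off the walls at 4 and 16.
  step 6: 6 → 6
  step 7: 6 → 10
The second coordinate changes by -5 each step: at step 7 it is -40.

[10,-40]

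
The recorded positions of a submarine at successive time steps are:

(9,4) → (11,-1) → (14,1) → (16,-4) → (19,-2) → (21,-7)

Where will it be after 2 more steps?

(26,-10)

The moves between consecutive positions are (+2,-5), (+3,+2), (+2,-5), (+3,+2), (+2,-5); they repeat the 2-cycle [(+2,-5), (+3,+2)].
step 6: apply (+3,+2) → (24,-5)
step 7: apply (+2,-5) → (26,-10)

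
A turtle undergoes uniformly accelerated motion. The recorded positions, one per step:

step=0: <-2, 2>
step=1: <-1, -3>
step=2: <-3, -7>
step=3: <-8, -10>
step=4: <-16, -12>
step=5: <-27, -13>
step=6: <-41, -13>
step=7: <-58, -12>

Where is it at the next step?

<-78, -10>

Taking differences between consecutive positions: <+1, -5>, <-2, -4>, <-5, -3>, <-8, -2>, <-11, -1>, <-14, +0>, <-17, +1>. These grow by <-3, +1> each step.
step 8: <-58, -12> + <-20, +2> → <-78, -10>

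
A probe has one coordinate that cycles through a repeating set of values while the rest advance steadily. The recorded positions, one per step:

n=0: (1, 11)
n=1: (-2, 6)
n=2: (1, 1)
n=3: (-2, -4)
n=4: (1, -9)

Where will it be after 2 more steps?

(1, -19)

First: cycles through 1, -2 every 2 steps. Step 6 lands at position 0 of the cycle → 1.
Second: linear, -5 per step → -19 at step 6.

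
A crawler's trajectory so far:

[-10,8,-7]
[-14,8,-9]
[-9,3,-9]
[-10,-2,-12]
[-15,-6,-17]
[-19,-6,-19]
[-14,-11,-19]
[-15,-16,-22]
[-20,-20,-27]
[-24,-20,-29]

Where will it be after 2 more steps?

[-20,-30,-32]

The moves between consecutive positions are [-4,+0,-2], [+5,-5,+0], [-1,-5,-3], [-5,-4,-5], [-4,+0,-2], [+5,-5,+0], [-1,-5,-3], [-5,-4,-5], [-4,+0,-2]; they repeat the 4-cycle [[-4,+0,-2], [+5,-5,+0], [-1,-5,-3], [-5,-4,-5]].
step 10: apply [+5,-5,+0] → [-19,-25,-29]
step 11: apply [-1,-5,-3] → [-20,-30,-32]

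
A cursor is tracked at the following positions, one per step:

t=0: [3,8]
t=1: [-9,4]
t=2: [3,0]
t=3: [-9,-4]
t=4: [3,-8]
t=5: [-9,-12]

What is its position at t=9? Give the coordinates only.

[-9,-28]

The first coordinate repeats the cycle [3, -9] with period 2; step 9 mod 2 = 1, giving -9.
The second coordinate changes by -4 each step, so at step 9 it is 8 + 9·(-4) = -28.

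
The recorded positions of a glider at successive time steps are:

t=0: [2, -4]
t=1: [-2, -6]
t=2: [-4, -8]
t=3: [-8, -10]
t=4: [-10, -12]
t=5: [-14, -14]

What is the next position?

Differencing gives [-4, -2], [-2, -2], [-4, -2], [-2, -2], [-4, -2]. This is the pattern [-4, -2], [-2, -2] repeated.
step 6: apply [-2, -2] → [-16, -16]

[-16, -16]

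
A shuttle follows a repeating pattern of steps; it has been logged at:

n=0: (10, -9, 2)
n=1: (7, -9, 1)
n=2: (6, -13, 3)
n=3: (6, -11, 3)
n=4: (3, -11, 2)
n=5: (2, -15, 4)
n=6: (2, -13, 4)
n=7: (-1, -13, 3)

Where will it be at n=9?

The moves between consecutive positions are (-3, +0, -1), (-1, -4, +2), (+0, +2, +0), (-3, +0, -1), (-1, -4, +2), (+0, +2, +0), (-3, +0, -1); they repeat the 3-cycle [(-3, +0, -1), (-1, -4, +2), (+0, +2, +0)].
step 8: apply (-1, -4, +2) → (-2, -17, 5)
step 9: apply (+0, +2, +0) → (-2, -15, 5)

(-2, -15, 5)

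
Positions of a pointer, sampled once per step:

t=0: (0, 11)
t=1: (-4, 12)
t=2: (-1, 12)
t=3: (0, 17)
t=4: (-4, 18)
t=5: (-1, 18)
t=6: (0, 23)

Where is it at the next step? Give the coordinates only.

(-4, 24)

Step-to-step displacements: (-4, +1), (+3, +0), (+1, +5), (-4, +1), (+3, +0), (+1, +5) — a repeating cycle of length 3.
step 7: apply (-4, +1) → (-4, 24)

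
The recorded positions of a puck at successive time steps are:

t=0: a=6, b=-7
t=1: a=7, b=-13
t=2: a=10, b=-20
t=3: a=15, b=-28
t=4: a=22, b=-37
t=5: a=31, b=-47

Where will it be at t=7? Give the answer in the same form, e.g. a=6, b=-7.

a=55, b=-70

First differences are (+1, -6), (+3, -7), (+5, -8), (+7, -9), (+9, -10); their common second difference is (+2, -1) (constant acceleration).
step 6: a=31, b=-47 + (+11, -11) → a=42, b=-58
step 7: a=42, b=-58 + (+13, -12) → a=55, b=-70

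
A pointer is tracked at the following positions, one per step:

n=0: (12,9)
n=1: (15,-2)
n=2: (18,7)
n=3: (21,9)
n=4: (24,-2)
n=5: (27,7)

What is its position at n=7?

The first coordinate changes by +3 each step, so at step 7 it is 12 + 7·(3) = 33.
The second coordinate repeats the cycle [9, -2, 7] with period 3; step 7 mod 3 = 1, giving -2.

(33,-2)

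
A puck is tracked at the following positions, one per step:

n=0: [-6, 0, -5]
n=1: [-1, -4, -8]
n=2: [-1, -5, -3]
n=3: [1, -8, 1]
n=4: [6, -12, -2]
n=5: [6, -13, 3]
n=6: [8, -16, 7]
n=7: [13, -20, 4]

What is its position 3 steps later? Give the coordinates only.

Step-to-step displacements: [+5, -4, -3], [+0, -1, +5], [+2, -3, +4], [+5, -4, -3], [+0, -1, +5], [+2, -3, +4], [+5, -4, -3] — a repeating cycle of length 3.
step 8: apply [+0, -1, +5] → [13, -21, 9]
step 9: apply [+2, -3, +4] → [15, -24, 13]
step 10: apply [+5, -4, -3] → [20, -28, 10]

[20, -28, 10]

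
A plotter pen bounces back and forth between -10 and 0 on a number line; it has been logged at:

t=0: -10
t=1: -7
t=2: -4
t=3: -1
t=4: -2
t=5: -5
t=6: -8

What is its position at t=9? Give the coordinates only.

The value travels 3 per step and bounces off the walls at -10 and 0.
  step 7: -8 → -9
  step 8: -9 → -6
  step 9: -6 → -3

-3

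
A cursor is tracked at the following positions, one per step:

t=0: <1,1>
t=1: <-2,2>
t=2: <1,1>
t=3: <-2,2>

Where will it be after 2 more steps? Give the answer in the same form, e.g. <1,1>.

<-2,2>

Consecutive displacements <-3,+1>, <+3,-1>, <-3,+1> scale by a factor of -1 each step.
step 4: <-2,2> + <+3,-1> → <1,1>
step 5: <1,1> + <-3,+1> → <-2,2>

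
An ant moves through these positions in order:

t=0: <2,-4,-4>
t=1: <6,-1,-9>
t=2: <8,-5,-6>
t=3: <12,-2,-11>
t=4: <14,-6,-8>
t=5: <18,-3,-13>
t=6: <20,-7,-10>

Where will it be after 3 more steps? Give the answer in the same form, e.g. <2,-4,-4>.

<30,-5,-17>

The moves between consecutive positions are <+4,+3,-5>, <+2,-4,+3>, <+4,+3,-5>, <+2,-4,+3>, <+4,+3,-5>, <+2,-4,+3>; they repeat the 2-cycle [<+4,+3,-5>, <+2,-4,+3>].
step 7: apply <+4,+3,-5> → <24,-4,-15>
step 8: apply <+2,-4,+3> → <26,-8,-12>
step 9: apply <+4,+3,-5> → <30,-5,-17>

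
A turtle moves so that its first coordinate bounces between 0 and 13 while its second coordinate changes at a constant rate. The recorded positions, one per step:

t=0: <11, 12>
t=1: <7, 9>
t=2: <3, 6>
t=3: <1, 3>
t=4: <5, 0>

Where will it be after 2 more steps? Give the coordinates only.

The first coordinate travels 4 per step and bounces off the walls at 0 and 13.
  step 5: 5 → 9
  step 6: 9 → 13
The second coordinate changes by -3 each step: at step 6 it is -6.

<13, -6>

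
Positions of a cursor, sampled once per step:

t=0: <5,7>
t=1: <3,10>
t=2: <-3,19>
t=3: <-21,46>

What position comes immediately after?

<-75,127>

Consecutive displacements <-2,+3>, <-6,+9>, <-18,+27> scale by a factor of 3 each step.
step 4: <-21,46> + <-54,+81> → <-75,127>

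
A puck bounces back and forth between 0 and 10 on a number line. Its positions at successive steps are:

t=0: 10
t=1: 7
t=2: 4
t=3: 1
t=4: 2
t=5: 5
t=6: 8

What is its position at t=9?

3

The value reflects between 0 and 10, moving 3 per step.
  step 7: 8 → 9
  step 8: 9 → 6
  step 9: 6 → 3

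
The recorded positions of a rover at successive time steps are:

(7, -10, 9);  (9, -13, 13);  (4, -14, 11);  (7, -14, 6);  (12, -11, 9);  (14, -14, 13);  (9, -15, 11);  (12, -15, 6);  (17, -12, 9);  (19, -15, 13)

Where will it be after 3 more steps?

(22, -13, 9)

Step-to-step displacements: (+2, -3, +4), (-5, -1, -2), (+3, +0, -5), (+5, +3, +3), (+2, -3, +4), (-5, -1, -2), (+3, +0, -5), (+5, +3, +3), (+2, -3, +4) — a repeating cycle of length 4.
step 10: apply (-5, -1, -2) → (14, -16, 11)
step 11: apply (+3, +0, -5) → (17, -16, 6)
step 12: apply (+5, +3, +3) → (22, -13, 9)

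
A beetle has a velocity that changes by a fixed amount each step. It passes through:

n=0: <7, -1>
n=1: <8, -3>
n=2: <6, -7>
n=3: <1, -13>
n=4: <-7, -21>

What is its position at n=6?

Successive displacements: <+1, -2>, <-2, -4>, <-5, -6>, <-8, -8> — each changes by <-3, -2>.
step 5: <-7, -21> + <-11, -10> → <-18, -31>
step 6: <-18, -31> + <-14, -12> → <-32, -43>

<-32, -43>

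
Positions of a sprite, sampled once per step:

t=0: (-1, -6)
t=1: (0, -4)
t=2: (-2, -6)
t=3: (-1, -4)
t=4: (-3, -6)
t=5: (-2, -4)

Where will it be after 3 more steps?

Step-to-step displacements: (+1, +2), (-2, -2), (+1, +2), (-2, -2), (+1, +2) — a repeating cycle of length 2.
step 6: apply (-2, -2) → (-4, -6)
step 7: apply (+1, +2) → (-3, -4)
step 8: apply (-2, -2) → (-5, -6)

(-5, -6)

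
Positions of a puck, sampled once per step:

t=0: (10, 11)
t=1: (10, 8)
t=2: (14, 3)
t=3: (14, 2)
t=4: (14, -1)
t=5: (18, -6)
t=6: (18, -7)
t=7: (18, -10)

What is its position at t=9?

Differencing gives (+0, -3), (+4, -5), (+0, -1), (+0, -3), (+4, -5), (+0, -1), (+0, -3). This is the pattern (+0, -3), (+4, -5), (+0, -1) repeated.
step 8: apply (+4, -5) → (22, -15)
step 9: apply (+0, -1) → (22, -16)

(22, -16)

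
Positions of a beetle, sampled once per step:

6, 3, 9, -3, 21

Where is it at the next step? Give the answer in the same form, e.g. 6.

-27

Consecutive displacements -3, +6, -12, +24 scale by a factor of -2 each step.
step 5: 21 − 48 → -27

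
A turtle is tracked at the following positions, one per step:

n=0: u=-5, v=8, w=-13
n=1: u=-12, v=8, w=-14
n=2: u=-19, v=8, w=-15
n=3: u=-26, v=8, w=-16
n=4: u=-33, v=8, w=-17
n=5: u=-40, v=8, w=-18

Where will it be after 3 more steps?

u=-61, v=8, w=-21

Constant displacement of (-7, +0, -1) per step.
step 6: u=-40, v=8, w=-18 + (-7, +0, -1) → u=-47, v=8, w=-19
step 7: u=-47, v=8, w=-19 + (-7, +0, -1) → u=-54, v=8, w=-20
step 8: u=-54, v=8, w=-20 + (-7, +0, -1) → u=-61, v=8, w=-21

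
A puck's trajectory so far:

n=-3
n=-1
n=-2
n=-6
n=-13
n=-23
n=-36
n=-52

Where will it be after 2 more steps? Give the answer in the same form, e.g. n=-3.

Taking differences between consecutive positions: +2, -1, -4, -7, -10, -13, -16. These grow by -3 each step.
step 8: -52 − 19 → n=-71
step 9: -71 − 22 → n=-93

n=-93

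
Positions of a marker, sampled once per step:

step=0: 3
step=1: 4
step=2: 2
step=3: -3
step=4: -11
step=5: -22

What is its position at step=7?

-53

First differences are +1, -2, -5, -8, -11; their common second difference is -3 (constant acceleration).
step 6: -22 − 14 → -36
step 7: -36 − 17 → -53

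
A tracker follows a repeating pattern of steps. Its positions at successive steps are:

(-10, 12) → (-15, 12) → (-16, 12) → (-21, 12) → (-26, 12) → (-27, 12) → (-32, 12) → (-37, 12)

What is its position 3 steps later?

Differencing gives (-5, +0), (-1, +0), (-5, +0), (-5, +0), (-1, +0), (-5, +0), (-5, +0). This is the pattern (-5, +0), (-1, +0), (-5, +0) repeated.
step 8: apply (-1, +0) → (-38, 12)
step 9: apply (-5, +0) → (-43, 12)
step 10: apply (-5, +0) → (-48, 12)

(-48, 12)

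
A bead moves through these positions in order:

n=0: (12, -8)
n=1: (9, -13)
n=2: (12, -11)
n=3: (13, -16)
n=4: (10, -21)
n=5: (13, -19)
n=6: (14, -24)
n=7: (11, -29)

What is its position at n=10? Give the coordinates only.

(12, -37)

The moves between consecutive positions are (-3, -5), (+3, +2), (+1, -5), (-3, -5), (+3, +2), (+1, -5), (-3, -5); they repeat the 3-cycle [(-3, -5), (+3, +2), (+1, -5)].
step 8: apply (+3, +2) → (14, -27)
step 9: apply (+1, -5) → (15, -32)
step 10: apply (-3, -5) → (12, -37)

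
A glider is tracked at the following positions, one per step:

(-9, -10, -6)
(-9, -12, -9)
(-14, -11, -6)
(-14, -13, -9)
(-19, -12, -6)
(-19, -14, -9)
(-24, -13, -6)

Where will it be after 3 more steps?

Differencing gives (+0, -2, -3), (-5, +1, +3), (+0, -2, -3), (-5, +1, +3), (+0, -2, -3), (-5, +1, +3). This is the pattern (+0, -2, -3), (-5, +1, +3) repeated.
step 7: apply (+0, -2, -3) → (-24, -15, -9)
step 8: apply (-5, +1, +3) → (-29, -14, -6)
step 9: apply (+0, -2, -3) → (-29, -16, -9)

(-29, -16, -9)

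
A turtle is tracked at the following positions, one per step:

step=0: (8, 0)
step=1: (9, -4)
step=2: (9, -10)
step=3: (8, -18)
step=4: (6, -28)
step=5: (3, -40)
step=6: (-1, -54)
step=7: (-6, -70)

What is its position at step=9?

First differences are (+1, -4), (+0, -6), (-1, -8), (-2, -10), (-3, -12), (-4, -14), (-5, -16); their common second difference is (-1, -2) (constant acceleration).
step 8: (-6, -70) + (-6, -18) → (-12, -88)
step 9: (-12, -88) + (-7, -20) → (-19, -108)

(-19, -108)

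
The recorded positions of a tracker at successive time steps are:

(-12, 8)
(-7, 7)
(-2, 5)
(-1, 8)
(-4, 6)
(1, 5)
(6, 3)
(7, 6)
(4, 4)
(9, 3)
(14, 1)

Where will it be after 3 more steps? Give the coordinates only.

Step-to-step displacements: (+5, -1), (+5, -2), (+1, +3), (-3, -2), (+5, -1), (+5, -2), (+1, +3), (-3, -2), (+5, -1), (+5, -2) — a repeating cycle of length 4.
step 11: apply (+1, +3) → (15, 4)
step 12: apply (-3, -2) → (12, 2)
step 13: apply (+5, -1) → (17, 1)

(17, 1)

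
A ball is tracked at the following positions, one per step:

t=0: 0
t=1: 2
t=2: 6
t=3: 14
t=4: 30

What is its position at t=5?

The jumps are +2, +4, +8, +16 — a geometric progression with ratio 2.
step 5: 30 + 32 → 62

62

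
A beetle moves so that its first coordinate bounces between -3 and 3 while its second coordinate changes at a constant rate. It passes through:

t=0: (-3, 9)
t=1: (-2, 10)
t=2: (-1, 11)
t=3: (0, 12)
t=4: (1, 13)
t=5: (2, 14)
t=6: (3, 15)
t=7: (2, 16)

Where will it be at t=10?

(-1, 19)

The first coordinate travels 1 per step and bounces off the walls at -3 and 3.
  step 8: 2 → 1
  step 9: 1 → 0
  step 10: 0 → -1
The second coordinate changes by +1 each step: at step 10 it is 19.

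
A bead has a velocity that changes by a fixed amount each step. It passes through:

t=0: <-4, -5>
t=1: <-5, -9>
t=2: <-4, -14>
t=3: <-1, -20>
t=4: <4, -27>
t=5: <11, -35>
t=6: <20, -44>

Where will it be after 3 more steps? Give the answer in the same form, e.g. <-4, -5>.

<59, -77>

Successive displacements: <-1, -4>, <+1, -5>, <+3, -6>, <+5, -7>, <+7, -8>, <+9, -9> — each changes by <+2, -1>.
step 7: <20, -44> + <+11, -10> → <31, -54>
step 8: <31, -54> + <+13, -11> → <44, -65>
step 9: <44, -65> + <+15, -12> → <59, -77>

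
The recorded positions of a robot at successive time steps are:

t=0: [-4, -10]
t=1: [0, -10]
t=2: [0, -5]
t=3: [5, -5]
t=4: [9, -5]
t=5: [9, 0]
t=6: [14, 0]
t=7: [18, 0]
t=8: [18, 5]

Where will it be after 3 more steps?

[27, 10]

The moves between consecutive positions are [+4, +0], [+0, +5], [+5, +0], [+4, +0], [+0, +5], [+5, +0], [+4, +0], [+0, +5]; they repeat the 3-cycle [[+4, +0], [+0, +5], [+5, +0]].
step 9: apply [+5, +0] → [23, 5]
step 10: apply [+4, +0] → [27, 5]
step 11: apply [+0, +5] → [27, 10]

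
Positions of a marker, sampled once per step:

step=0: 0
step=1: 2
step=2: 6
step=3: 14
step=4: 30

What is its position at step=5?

62

Consecutive displacements +2, +4, +8, +16 scale by a factor of 2 each step.
step 5: 30 + 32 → 62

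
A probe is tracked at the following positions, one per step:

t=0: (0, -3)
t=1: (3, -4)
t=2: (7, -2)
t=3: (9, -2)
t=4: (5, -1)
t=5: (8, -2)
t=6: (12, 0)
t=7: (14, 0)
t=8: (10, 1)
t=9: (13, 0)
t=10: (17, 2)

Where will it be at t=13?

(18, 2)

The moves between consecutive positions are (+3, -1), (+4, +2), (+2, +0), (-4, +1), (+3, -1), (+4, +2), (+2, +0), (-4, +1), (+3, -1), (+4, +2); they repeat the 4-cycle [(+3, -1), (+4, +2), (+2, +0), (-4, +1)].
step 11: apply (+2, +0) → (19, 2)
step 12: apply (-4, +1) → (15, 3)
step 13: apply (+3, -1) → (18, 2)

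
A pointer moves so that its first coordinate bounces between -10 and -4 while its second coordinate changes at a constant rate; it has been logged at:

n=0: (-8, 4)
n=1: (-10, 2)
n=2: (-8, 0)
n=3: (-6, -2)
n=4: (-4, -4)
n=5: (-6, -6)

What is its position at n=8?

The first coordinate reflects between -10 and -4, moving 2 per step.
  step 6: -6 → -8
  step 7: -8 → -10
  step 8: -10 → -8
The second coordinate changes by -2 each step: at step 8 it is -12.

(-8, -12)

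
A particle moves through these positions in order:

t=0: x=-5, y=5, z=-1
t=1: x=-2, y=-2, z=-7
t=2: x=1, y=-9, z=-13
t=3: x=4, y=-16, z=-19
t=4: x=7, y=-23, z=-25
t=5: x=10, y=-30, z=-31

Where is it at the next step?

x=13, y=-37, z=-37

Each step adds (+3, -7, -6) to the position.
step 6: x=10, y=-30, z=-31 + (+3, -7, -6) → x=13, y=-37, z=-37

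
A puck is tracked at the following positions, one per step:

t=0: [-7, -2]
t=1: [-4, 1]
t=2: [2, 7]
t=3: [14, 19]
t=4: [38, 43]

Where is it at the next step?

The jumps are [+3, +3], [+6, +6], [+12, +12], [+24, +24] — a geometric progression with ratio 2.
step 5: [38, 43] + [+48, +48] → [86, 91]

[86, 91]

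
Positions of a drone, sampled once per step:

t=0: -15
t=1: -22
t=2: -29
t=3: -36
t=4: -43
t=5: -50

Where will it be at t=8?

-71

Each step adds -7 to the position.
step 6: -50 − 7 → -57
step 7: -57 − 7 → -64
step 8: -64 − 7 → -71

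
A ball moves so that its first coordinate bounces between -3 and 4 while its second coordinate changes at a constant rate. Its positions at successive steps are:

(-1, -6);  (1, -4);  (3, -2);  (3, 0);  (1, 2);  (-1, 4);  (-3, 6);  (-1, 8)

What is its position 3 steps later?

The first coordinate reflects between -3 and 4, moving 2 per step.
  step 8: -1 → 1
  step 9: 1 → 3
  step 10: 3 → 3
The second coordinate changes by +2 each step: at step 10 it is 14.

(3, 14)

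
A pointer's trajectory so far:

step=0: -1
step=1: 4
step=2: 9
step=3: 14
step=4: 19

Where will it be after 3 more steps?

34

Each step adds +5 to the position.
step 5: 19 + 5 → 24
step 6: 24 + 5 → 29
step 7: 29 + 5 → 34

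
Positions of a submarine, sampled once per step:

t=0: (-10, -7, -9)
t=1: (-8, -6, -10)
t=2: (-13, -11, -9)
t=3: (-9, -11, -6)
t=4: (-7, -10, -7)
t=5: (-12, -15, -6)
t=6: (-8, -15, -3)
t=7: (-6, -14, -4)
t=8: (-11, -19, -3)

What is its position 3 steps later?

Step-to-step displacements: (+2, +1, -1), (-5, -5, +1), (+4, +0, +3), (+2, +1, -1), (-5, -5, +1), (+4, +0, +3), (+2, +1, -1), (-5, -5, +1) — a repeating cycle of length 3.
step 9: apply (+4, +0, +3) → (-7, -19, 0)
step 10: apply (+2, +1, -1) → (-5, -18, -1)
step 11: apply (-5, -5, +1) → (-10, -23, 0)

(-10, -23, 0)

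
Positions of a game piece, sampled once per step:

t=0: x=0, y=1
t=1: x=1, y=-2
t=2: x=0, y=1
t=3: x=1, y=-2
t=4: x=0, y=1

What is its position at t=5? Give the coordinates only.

The jumps are (+1,-3), (-1,+3), (+1,-3), (-1,+3) — a geometric progression with ratio -1.
step 5: x=0, y=1 + (+1,-3) → x=1, y=-2

x=1, y=-2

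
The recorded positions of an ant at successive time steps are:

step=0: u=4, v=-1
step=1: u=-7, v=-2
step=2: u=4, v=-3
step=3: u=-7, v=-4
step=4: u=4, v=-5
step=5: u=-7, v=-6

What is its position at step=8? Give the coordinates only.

u=4, v=-9

U: cycles through 4, -7 every 2 steps. Step 8 lands at position 0 of the cycle → 4.
V: linear, -1 per step → -9 at step 8.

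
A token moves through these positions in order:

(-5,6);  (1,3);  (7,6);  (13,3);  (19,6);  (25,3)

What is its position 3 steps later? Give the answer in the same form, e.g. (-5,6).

The first coordinate changes by +6 each step, so at step 8 it is -5 + 8·(6) = 43.
The second coordinate repeats the cycle [6, 3] with period 2; step 8 mod 2 = 0, giving 6.

(43,6)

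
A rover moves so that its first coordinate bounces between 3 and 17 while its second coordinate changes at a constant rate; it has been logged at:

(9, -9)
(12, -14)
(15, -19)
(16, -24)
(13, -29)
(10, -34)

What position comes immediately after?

The first coordinate travels 3 per step and bounces off the walls at 3 and 17.
  step 6: 10 → 7
The second coordinate changes by -5 each step: at step 6 it is -39.

(7, -39)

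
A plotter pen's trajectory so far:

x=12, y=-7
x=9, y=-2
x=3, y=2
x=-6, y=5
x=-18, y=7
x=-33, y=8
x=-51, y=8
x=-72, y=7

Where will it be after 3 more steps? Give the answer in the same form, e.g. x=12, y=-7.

Taking differences between consecutive positions: (-3, +5), (-6, +4), (-9, +3), (-12, +2), (-15, +1), (-18, +0), (-21, -1). These grow by (-3, -1) each step.
step 8: x=-72, y=7 + (-24, -2) → x=-96, y=5
step 9: x=-96, y=5 + (-27, -3) → x=-123, y=2
step 10: x=-123, y=2 + (-30, -4) → x=-153, y=-2

x=-153, y=-2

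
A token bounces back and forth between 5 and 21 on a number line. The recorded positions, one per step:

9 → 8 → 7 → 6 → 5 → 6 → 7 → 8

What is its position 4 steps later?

The value travels 1 per step and bounces off the walls at 5 and 21.
  step 8: 8 → 9
  step 9: 9 → 10
  step 10: 10 → 11
  step 11: 11 → 12

12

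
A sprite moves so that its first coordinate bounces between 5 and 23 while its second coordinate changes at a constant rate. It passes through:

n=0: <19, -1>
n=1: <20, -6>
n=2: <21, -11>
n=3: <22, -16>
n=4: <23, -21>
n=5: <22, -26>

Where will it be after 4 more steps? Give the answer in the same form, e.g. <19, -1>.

The first coordinate reflects between 5 and 23, moving 1 per step.
  step 6: 22 → 21
  step 7: 21 → 20
  step 8: 20 → 19
  step 9: 19 → 18
The second coordinate changes by -5 each step: at step 9 it is -46.

<18, -46>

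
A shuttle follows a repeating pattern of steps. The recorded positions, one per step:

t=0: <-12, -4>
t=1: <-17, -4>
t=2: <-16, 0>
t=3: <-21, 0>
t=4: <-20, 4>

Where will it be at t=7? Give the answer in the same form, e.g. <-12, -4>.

<-29, 8>

The moves between consecutive positions are <-5, +0>, <+1, +4>, <-5, +0>, <+1, +4>; they repeat the 2-cycle [<-5, +0>, <+1, +4>].
step 5: apply <-5, +0> → <-25, 4>
step 6: apply <+1, +4> → <-24, 8>
step 7: apply <-5, +0> → <-29, 8>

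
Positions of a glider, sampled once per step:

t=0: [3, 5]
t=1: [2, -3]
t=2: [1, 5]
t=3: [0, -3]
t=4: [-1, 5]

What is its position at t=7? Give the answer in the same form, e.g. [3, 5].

First: linear, -1 per step → -4 at step 7.
Second: cycles through 5, -3 every 2 steps. Step 7 lands at position 1 of the cycle → -3.

[-4, -3]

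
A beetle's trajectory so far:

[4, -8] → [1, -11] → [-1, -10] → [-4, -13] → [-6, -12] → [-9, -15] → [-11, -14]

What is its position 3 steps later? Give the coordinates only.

Differencing gives [-3, -3], [-2, +1], [-3, -3], [-2, +1], [-3, -3], [-2, +1]. This is the pattern [-3, -3], [-2, +1] repeated.
step 7: apply [-3, -3] → [-14, -17]
step 8: apply [-2, +1] → [-16, -16]
step 9: apply [-3, -3] → [-19, -19]

[-19, -19]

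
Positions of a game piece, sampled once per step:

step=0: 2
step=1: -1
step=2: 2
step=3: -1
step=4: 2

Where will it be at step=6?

Consecutive displacements -3, +3, -3, +3 scale by a factor of -1 each step.
step 5: 2 − 3 → -1
step 6: -1 + 3 → 2

2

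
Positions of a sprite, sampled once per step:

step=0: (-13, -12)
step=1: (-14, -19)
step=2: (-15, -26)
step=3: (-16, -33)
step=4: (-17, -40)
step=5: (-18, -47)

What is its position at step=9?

Each step adds (-1, -7) to the position.
step 6: (-18, -47) + (-1, -7) → (-19, -54)
step 7: (-19, -54) + (-1, -7) → (-20, -61)
step 8: (-20, -61) + (-1, -7) → (-21, -68)
step 9: (-21, -68) + (-1, -7) → (-22, -75)

(-22, -75)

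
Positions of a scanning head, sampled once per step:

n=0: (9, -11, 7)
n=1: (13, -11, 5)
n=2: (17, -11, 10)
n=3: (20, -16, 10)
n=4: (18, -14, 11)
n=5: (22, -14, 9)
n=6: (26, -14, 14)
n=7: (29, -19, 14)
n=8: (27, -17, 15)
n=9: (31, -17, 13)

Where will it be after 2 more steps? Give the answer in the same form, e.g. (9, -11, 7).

Step-to-step displacements: (+4, +0, -2), (+4, +0, +5), (+3, -5, +0), (-2, +2, +1), (+4, +0, -2), (+4, +0, +5), (+3, -5, +0), (-2, +2, +1), (+4, +0, -2) — a repeating cycle of length 4.
step 10: apply (+4, +0, +5) → (35, -17, 18)
step 11: apply (+3, -5, +0) → (38, -22, 18)

(38, -22, 18)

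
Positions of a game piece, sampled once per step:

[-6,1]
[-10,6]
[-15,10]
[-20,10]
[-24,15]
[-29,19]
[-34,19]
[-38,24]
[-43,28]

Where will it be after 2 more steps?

[-52,33]

Step-to-step displacements: [-4,+5], [-5,+4], [-5,+0], [-4,+5], [-5,+4], [-5,+0], [-4,+5], [-5,+4] — a repeating cycle of length 3.
step 9: apply [-5,+0] → [-48,28]
step 10: apply [-4,+5] → [-52,33]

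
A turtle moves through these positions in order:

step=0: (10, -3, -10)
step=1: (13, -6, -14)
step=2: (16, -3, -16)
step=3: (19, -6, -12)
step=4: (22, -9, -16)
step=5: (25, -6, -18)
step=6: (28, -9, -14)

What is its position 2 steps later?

(34, -9, -20)

The moves between consecutive positions are (+3, -3, -4), (+3, +3, -2), (+3, -3, +4), (+3, -3, -4), (+3, +3, -2), (+3, -3, +4); they repeat the 3-cycle [(+3, -3, -4), (+3, +3, -2), (+3, -3, +4)].
step 7: apply (+3, -3, -4) → (31, -12, -18)
step 8: apply (+3, +3, -2) → (34, -9, -20)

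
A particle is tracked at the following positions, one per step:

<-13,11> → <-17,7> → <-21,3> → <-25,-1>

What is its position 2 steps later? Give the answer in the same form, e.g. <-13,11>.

Each step adds <-4,-4> to the position.
step 4: <-25,-1> + <-4,-4> → <-29,-5>
step 5: <-29,-5> + <-4,-4> → <-33,-9>

<-33,-9>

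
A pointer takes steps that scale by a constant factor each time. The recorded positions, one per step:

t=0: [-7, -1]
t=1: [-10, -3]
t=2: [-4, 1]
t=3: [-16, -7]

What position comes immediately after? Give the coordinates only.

Consecutive displacements [-3, -2], [+6, +4], [-12, -8] scale by a factor of -2 each step.
step 4: [-16, -7] + [+24, +16] → [8, 9]

[8, 9]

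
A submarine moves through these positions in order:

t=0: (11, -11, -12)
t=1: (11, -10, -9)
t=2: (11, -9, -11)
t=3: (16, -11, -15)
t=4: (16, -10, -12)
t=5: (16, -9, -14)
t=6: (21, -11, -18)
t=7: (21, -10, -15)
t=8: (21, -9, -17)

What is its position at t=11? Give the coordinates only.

The moves between consecutive positions are (+0, +1, +3), (+0, +1, -2), (+5, -2, -4), (+0, +1, +3), (+0, +1, -2), (+5, -2, -4), (+0, +1, +3), (+0, +1, -2); they repeat the 3-cycle [(+0, +1, +3), (+0, +1, -2), (+5, -2, -4)].
step 9: apply (+5, -2, -4) → (26, -11, -21)
step 10: apply (+0, +1, +3) → (26, -10, -18)
step 11: apply (+0, +1, -2) → (26, -9, -20)

(26, -9, -20)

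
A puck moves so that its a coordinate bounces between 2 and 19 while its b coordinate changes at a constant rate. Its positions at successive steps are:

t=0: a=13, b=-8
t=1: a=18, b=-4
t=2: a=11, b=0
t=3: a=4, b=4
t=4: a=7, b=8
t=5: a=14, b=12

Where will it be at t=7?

The a coordinate reflects between 2 and 19, moving 7 per step.
  step 6: 14 → 17
  step 7: 17 → 10
The b coordinate changes by +4 each step: at step 7 it is 20.

a=10, b=20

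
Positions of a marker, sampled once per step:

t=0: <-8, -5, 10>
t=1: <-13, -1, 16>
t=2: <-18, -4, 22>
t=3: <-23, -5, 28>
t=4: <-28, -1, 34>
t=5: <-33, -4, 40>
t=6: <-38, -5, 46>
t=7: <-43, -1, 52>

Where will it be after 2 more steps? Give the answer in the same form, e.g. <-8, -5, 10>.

First: linear, -5 per step → -53 at step 9.
Second: cycles through -5, -1, -4 every 3 steps. Step 9 lands at position 0 of the cycle → -5.
Third: linear, +6 per step → 64 at step 9.

<-53, -5, 64>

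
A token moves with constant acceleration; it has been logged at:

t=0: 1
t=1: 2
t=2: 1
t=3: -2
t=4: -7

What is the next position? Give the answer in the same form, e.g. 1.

-14

Successive displacements: +1, -1, -3, -5 — each changes by -2.
step 5: -7 − 7 → -14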